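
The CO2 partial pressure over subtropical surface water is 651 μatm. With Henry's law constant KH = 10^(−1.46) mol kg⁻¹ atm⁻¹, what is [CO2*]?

[CO2*] = 22.6 μmol/kg

KH = 10^(−1.46) = 3.467×10^-2 mol kg⁻¹ atm⁻¹
[CO2*] = KH · pCO2 = 3.467×10^-2 × 651×10^-6 atm = 2.26×10^-5 mol/kg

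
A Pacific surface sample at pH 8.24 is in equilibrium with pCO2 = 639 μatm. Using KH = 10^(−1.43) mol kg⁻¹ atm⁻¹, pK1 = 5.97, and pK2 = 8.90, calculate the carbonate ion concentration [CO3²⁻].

[CO3²⁻] = 0.967 mmol/kg

[CO2*] = KH · pCO2 = 10^(−1.43) × 639×10^-6 = 2.374×10^-5 mol/kg
α₀ = 1/(1 + K1/[H⁺] + K1K2/[H⁺]²) = 1/(1 + 10^+2.27 + 10^+1.61) = 0.004387
DIC = [CO2*]/α₀ = 2.374×10^-5 / 0.004387 = 5.412 mmol/kg
[CO3²⁻] = α₂·DIC; α₂ = 0.1787, so [CO3²⁻] = 0.1787 × 5.412 = 0.967 mmol/kg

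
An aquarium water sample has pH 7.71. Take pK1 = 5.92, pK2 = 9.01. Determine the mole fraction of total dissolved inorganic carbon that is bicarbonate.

α₁ = 0.938

α₁ = 1 / (1 + [H⁺]/K1 + K2/[H⁺]) = 1 / (1 + 10^-1.79 + 10^-1.30)
   = 1 / (1 + 0.016218 + 0.050119) = 1/1.0663 = 0.9378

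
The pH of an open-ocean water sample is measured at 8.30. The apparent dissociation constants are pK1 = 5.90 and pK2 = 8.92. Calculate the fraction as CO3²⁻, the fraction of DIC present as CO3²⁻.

α₂ = 0.193

α₂ = 1 / (1 + [H⁺]/K2 + [H⁺]²/(K1K2)) = 1 / (1 + 10^+0.62 + 10^-1.78)
   = 1 / (1 + 4.1687 + 0.016596) = 1/5.1853 = 0.1929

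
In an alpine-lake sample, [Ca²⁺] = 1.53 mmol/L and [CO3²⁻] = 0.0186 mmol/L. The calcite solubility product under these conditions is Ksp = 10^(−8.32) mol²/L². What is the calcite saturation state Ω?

Ω = 5.95

Ksp = 10^(−8.32) = 4.786×10^-9
Ω = [Ca²⁺][CO3²⁻]/Ksp = (1.53×10^-3)(0.0186×10^-3) / 4.786×10^-9 = 5.95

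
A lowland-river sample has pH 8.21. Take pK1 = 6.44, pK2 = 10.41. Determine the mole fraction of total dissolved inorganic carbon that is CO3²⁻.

α₂ = 0.00617

α₂ = 1 / (1 + [H⁺]/K2 + [H⁺]²/(K1K2)) = 1 / (1 + 10^+2.20 + 10^+0.43)
   = 1 / (1 + 158.49 + 2.6915) = 1/162.18 = 0.006166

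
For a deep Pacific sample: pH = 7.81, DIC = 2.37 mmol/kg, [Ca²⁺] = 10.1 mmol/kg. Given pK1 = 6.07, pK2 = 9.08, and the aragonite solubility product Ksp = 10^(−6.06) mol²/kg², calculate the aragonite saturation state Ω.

Ω = 1.38

α₂ = 1 / (1 + [H⁺]/K2 + [H⁺]²/(K1K2)) = 1 / (1 + 10^+1.27 + 10^-0.47)
   = 1 / (1 + 18.621 + 0.33884) = 1/19.960 = 0.05010
[CO3²⁻] = α₂ × DIC = 0.05010 × 2.37 = 0.1187 mmol/kg
Ksp = 10^(−6.06) = 8.710×10^-7
Ω = [Ca²⁺][CO3²⁻]/Ksp = (10.1×10^-3)(1.187×10^-4) / 8.710×10^-7 = 1.38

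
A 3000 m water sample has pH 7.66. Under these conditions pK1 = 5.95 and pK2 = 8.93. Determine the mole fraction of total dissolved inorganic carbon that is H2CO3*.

α₀ = 1 / (1 + K1/[H⁺] + K1K2/[H⁺]²) = 1 / (1 + 10^+1.71 + 10^+0.44)
   = 1 / (1 + 51.286 + 2.7542) = 1/55.040 = 0.01817

α₀ = 0.0182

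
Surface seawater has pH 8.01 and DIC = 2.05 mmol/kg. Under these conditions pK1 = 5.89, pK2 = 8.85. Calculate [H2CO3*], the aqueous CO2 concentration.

[CO2*] = 13.5 μmol/kg

α₀ = 1 / (1 + K1/[H⁺] + K1K2/[H⁺]²) = 1 / (1 + 10^+2.12 + 10^+1.28)
   = 1 / (1 + 131.83 + 19.055) = 1/151.88 = 0.006584
[CO2*] = α₀ × DIC = 0.006584 × 2.05 = 0.0135 mmol/kg = 13.5 μmol/kg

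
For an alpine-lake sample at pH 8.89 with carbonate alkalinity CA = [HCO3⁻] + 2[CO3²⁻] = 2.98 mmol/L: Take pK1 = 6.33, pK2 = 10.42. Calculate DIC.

CA = [HCO3⁻] + 2[CO3²⁻] = (α₁ + 2α₂)·DIC
At pH 8.89: [H⁺]/K1 = 10^-2.56 = 0.0027542, K2/[H⁺] = 10^-1.53 = 0.029512
α₁ = 1/(1 + 0.0027542 + 0.029512) = 1/1.0323 = 0.9687; α₂ = α₁·K2/[H⁺] = 0.02859
α₁ + 2α₂ = 1.0259
DIC = CA / (α₁ + 2α₂) = 2.98 / 1.0259 = 2.90 mmol/L

DIC = 2.90 mmol/L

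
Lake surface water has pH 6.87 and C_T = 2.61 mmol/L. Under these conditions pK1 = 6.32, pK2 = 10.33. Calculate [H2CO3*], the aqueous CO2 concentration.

[CO2*] = 0.574 mmol/L

α₀ = 1 / (1 + K1/[H⁺] + K1K2/[H⁺]²) = 1 / (1 + 10^+0.55 + 10^-2.91)
   = 1 / (1 + 3.5481 + 0.0012303) = 1/4.5494 = 0.2198
[CO2*] = α₀ × DIC = 0.2198 × 2.61 = 0.574 mmol/L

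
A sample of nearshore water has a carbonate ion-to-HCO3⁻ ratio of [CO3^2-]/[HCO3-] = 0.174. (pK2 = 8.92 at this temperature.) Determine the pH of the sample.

From K2 = [H⁺][CO3^2-]/[HCO3-]:  pH = pK2 + log₁₀([CO3^2-]/[HCO3-])
log₁₀(0.174) = -0.759
pH = 8.92 + (-0.759) = 8.16

pH = 8.16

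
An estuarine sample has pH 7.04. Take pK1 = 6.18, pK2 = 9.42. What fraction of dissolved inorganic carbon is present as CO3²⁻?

α₂ = 1 / (1 + [H⁺]/K2 + [H⁺]²/(K1K2)) = 1 / (1 + 10^+2.38 + 10^+1.52)
   = 1 / (1 + 239.88 + 33.113) = 1/274.00 = 0.003650

α₂ = 0.00365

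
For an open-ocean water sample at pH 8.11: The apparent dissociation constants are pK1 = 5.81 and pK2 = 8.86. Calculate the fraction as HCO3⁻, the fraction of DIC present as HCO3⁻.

α₁ = 1 / (1 + [H⁺]/K1 + K2/[H⁺]) = 1 / (1 + 10^-2.30 + 10^-0.75)
   = 1 / (1 + 0.0050119 + 0.17783) = 1/1.1828 = 0.8454

α₁ = 0.845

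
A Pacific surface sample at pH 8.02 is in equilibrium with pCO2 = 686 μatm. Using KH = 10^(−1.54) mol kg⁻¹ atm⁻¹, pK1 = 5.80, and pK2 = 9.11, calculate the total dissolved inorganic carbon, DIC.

DIC = 3.57 mmol/kg

[CO2*] = KH · pCO2 = 10^(−1.54) × 686×10^-6 = 1.978×10^-5 mol/kg
α₀ = 1/(1 + K1/[H⁺] + K1K2/[H⁺]²) = 1/(1 + 10^+2.22 + 10^+1.13) = 0.005542
DIC = [CO2*]/α₀ = 1.978×10^-5 / 0.005542 = 3.57 mmol/kg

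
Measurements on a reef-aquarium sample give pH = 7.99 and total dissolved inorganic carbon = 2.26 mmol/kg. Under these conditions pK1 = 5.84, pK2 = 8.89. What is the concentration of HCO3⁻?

α₁ = 1 / (1 + [H⁺]/K1 + K2/[H⁺]) = 1 / (1 + 10^-2.15 + 10^-0.90)
   = 1 / (1 + 0.0070795 + 0.12589) = 1/1.1330 = 0.8826
[HCO3⁻] = α₁ × DIC = 0.8826 × 2.26 = 1.99 mmol/kg

[HCO3⁻] = 1.99 mmol/kg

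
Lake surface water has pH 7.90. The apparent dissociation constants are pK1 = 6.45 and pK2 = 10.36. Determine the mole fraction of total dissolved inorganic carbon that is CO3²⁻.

α₂ = 1 / (1 + [H⁺]/K2 + [H⁺]²/(K1K2)) = 1 / (1 + 10^+2.46 + 10^+1.01)
   = 1 / (1 + 288.40 + 10.233) = 1/299.64 = 0.003337

α₂ = 0.00334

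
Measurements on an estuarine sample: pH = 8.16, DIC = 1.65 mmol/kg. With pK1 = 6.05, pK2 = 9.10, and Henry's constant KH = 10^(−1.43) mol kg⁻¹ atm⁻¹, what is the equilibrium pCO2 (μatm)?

α₀ = 1 / (1 + K1/[H⁺] + K1K2/[H⁺]²) = 1 / (1 + 10^+2.11 + 10^+1.17)
   = 1 / (1 + 128.82 + 14.791) = 1/144.62 = 0.006915
[CO2*] = α₀ × DIC = 0.006915 × 1.65 = 0.01141 mmol/kg = 11.41 μmol/kg
pCO2 = [CO2*]/KH = 1.141×10^-5 / 3.715×10^-2 = 307 μatm

pCO2 = 307 μatm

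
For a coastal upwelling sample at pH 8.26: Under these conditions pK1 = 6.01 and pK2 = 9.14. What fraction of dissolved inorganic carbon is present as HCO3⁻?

α₁ = 1 / (1 + [H⁺]/K1 + K2/[H⁺]) = 1 / (1 + 10^-2.25 + 10^-0.88)
   = 1 / (1 + 0.0056234 + 0.13183) = 1/1.1374 = 0.8792

α₁ = 0.879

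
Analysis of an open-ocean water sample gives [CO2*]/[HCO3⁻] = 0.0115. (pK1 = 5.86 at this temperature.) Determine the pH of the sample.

From K1 = [H⁺][HCO3⁻]/[CO2*]:  pH = pK1 − log₁₀([CO2*]/[HCO3⁻])
log₁₀(0.0115) = -1.939
pH = 5.86 − (-1.939) = 7.80

pH = 7.80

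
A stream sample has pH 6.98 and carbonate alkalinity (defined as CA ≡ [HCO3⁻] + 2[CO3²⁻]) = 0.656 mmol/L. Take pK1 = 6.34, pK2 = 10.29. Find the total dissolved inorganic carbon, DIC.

CA = [HCO3⁻] + 2[CO3²⁻] = (α₁ + 2α₂)·DIC
At pH 6.98: [H⁺]/K1 = 10^-0.64 = 0.22909, K2/[H⁺] = 10^-3.31 = 0.00048978
α₁ = 1/(1 + 0.22909 + 0.00048978) = 1/1.2296 = 0.8133; α₂ = α₁·K2/[H⁺] = 0.0003983
α₁ + 2α₂ = 0.8141
DIC = CA / (α₁ + 2α₂) = 0.656 / 0.8141 = 0.806 mmol/L

DIC = 0.806 mmol/L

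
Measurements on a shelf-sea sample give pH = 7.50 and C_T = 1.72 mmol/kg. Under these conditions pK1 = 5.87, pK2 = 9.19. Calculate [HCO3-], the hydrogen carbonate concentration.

[HCO3⁻] = 1.65 mmol/kg

α₁ = 1 / (1 + [H⁺]/K1 + K2/[H⁺]) = 1 / (1 + 10^-1.63 + 10^-1.69)
   = 1 / (1 + 0.023442 + 0.020417) = 1/1.0439 = 0.9580
[HCO3⁻] = α₁ × DIC = 0.9580 × 1.72 = 1.65 mmol/kg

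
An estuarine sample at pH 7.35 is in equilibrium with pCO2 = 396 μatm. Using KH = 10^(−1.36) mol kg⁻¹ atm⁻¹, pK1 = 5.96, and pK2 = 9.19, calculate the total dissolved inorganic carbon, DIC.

[CO2*] = KH · pCO2 = 10^(−1.36) × 396×10^-6 = 1.729×10^-5 mol/kg
α₀ = 1/(1 + K1/[H⁺] + K1K2/[H⁺]²) = 1/(1 + 10^+1.39 + 10^-0.45) = 0.03861
DIC = [CO2*]/α₀ = 1.729×10^-5 / 0.03861 = 0.448 mmol/kg

DIC = 0.448 mmol/kg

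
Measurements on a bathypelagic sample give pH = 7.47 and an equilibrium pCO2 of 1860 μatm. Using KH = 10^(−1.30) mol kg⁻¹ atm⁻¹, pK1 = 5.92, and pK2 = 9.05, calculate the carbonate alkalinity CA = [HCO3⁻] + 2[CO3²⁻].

CA = 3.48 mmol/kg

[CO2*] = KH · pCO2 = 10^(−1.30) × 1860×10^-6 = 9.322×10^-5 mol/kg
α₀ = 1/(1 + K1/[H⁺] + K1K2/[H⁺]²) = 1/(1 + 10^+1.55 + 10^-0.03) = 0.02673
DIC = [CO2*]/α₀ = 9.322×10^-5 / 0.02673 = 3.488 mmol/kg
CA = (α₁ + 2α₂)·DIC = (0.9483 + 2×0.02494) × 3.488 = 3.48 mmol/kg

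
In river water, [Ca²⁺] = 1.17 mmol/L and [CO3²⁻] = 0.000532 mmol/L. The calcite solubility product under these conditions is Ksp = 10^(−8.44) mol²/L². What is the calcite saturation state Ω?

Ksp = 10^(−8.44) = 3.631×10^-9
Ω = [Ca²⁺][CO3²⁻]/Ksp = (1.17×10^-3)(0.000532×10^-3) / 3.631×10^-9 = 0.171

Ω = 0.171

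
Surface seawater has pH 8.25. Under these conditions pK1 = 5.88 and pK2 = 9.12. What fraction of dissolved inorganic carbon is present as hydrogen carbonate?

α₁ = 0.878

α₁ = 1 / (1 + [H⁺]/K1 + K2/[H⁺]) = 1 / (1 + 10^-2.37 + 10^-0.87)
   = 1 / (1 + 0.0042658 + 0.13490) = 1/1.1392 = 0.8778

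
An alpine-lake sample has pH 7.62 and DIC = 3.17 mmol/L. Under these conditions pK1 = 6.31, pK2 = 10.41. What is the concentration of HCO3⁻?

[HCO3⁻] = 3.02 mmol/L

α₁ = 1 / (1 + [H⁺]/K1 + K2/[H⁺]) = 1 / (1 + 10^-1.31 + 10^-2.79)
   = 1 / (1 + 0.048978 + 0.0016218) = 1/1.0506 = 0.9518
[HCO3⁻] = α₁ × DIC = 0.9518 × 3.17 = 3.02 mmol/L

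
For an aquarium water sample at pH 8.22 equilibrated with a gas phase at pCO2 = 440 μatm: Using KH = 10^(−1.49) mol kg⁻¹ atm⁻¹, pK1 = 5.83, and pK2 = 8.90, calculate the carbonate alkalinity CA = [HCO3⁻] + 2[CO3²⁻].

CA = 4.96 mmol/kg

[CO2*] = KH · pCO2 = 10^(−1.49) × 440×10^-6 = 1.424×10^-5 mol/kg
α₀ = 1/(1 + K1/[H⁺] + K1K2/[H⁺]²) = 1/(1 + 10^+2.39 + 10^+1.71) = 0.003358
DIC = [CO2*]/α₀ = 1.424×10^-5 / 0.003358 = 4.240 mmol/kg
CA = (α₁ + 2α₂)·DIC = (0.8244 + 2×0.1722) × 4.240 = 4.96 mmol/kg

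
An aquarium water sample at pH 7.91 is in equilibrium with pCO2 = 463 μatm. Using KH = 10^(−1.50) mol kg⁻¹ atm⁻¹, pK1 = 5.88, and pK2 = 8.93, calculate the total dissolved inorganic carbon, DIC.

DIC = 1.73 mmol/kg

[CO2*] = KH · pCO2 = 10^(−1.50) × 463×10^-6 = 1.464×10^-5 mol/kg
α₀ = 1/(1 + K1/[H⁺] + K1K2/[H⁺]²) = 1/(1 + 10^+2.03 + 10^+1.01) = 0.008447
DIC = [CO2*]/α₀ = 1.464×10^-5 / 0.008447 = 1.73 mmol/kg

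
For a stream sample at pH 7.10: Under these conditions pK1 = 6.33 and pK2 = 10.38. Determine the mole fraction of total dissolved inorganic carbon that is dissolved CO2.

α₀ = 1 / (1 + K1/[H⁺] + K1K2/[H⁺]²) = 1 / (1 + 10^+0.77 + 10^-2.51)
   = 1 / (1 + 5.8884 + 0.0030903) = 1/6.8915 = 0.1451

α₀ = 0.145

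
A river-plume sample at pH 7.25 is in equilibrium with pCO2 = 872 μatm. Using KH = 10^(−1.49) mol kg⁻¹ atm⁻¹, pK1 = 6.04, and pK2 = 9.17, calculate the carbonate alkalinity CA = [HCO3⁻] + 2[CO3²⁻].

CA = 0.469 mmol/kg

[CO2*] = KH · pCO2 = 10^(−1.49) × 872×10^-6 = 2.822×10^-5 mol/kg
α₀ = 1/(1 + K1/[H⁺] + K1K2/[H⁺]²) = 1/(1 + 10^+1.21 + 10^-0.71) = 0.05743
DIC = [CO2*]/α₀ = 2.822×10^-5 / 0.05743 = 0.4914 mmol/kg
CA = (α₁ + 2α₂)·DIC = (0.9314 + 2×0.01120) × 0.4914 = 0.469 mmol/kg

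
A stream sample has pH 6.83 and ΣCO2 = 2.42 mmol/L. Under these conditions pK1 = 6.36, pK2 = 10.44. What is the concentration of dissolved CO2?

[CO2*] = 0.612 mmol/L

α₀ = 1 / (1 + K1/[H⁺] + K1K2/[H⁺]²) = 1 / (1 + 10^+0.47 + 10^-3.14)
   = 1 / (1 + 2.9512 + 0.00072444) = 1/3.9519 = 0.2530
[CO2*] = α₀ × DIC = 0.2530 × 2.42 = 0.612 mmol/L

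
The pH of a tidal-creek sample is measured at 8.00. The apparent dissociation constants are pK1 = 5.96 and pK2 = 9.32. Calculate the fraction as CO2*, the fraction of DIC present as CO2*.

α₀ = 1 / (1 + K1/[H⁺] + K1K2/[H⁺]²) = 1 / (1 + 10^+2.04 + 10^+0.72)
   = 1 / (1 + 109.65 + 5.2481) = 1/115.90 = 0.008628

α₀ = 0.00863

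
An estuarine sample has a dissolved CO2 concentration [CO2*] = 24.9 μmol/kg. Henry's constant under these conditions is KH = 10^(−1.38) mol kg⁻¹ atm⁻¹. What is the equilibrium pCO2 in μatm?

KH = 10^(−1.38) = 4.169×10^-2 mol kg⁻¹ atm⁻¹
pCO2 = [CO2*]/KH = 24.9×10^-6 / 4.169×10^-2 = 5.97×10^-4 atm = 597 μatm

pCO2 = 597 μatm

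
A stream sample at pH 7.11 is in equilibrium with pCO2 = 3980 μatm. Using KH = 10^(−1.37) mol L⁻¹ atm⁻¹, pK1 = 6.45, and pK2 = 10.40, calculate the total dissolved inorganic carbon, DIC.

DIC = 0.946 mmol/L

[CO2*] = KH · pCO2 = 10^(−1.37) × 3980×10^-6 = 1.698×10^-4 mol/L
α₀ = 1/(1 + K1/[H⁺] + K1K2/[H⁺]²) = 1/(1 + 10^+0.66 + 10^-2.63) = 0.1794
DIC = [CO2*]/α₀ = 1.698×10^-4 / 0.1794 = 0.946 mmol/L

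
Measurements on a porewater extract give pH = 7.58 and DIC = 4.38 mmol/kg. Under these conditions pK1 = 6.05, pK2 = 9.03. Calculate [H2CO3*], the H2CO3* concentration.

[CO2*] = 0.121 mmol/kg

α₀ = 1 / (1 + K1/[H⁺] + K1K2/[H⁺]²) = 1 / (1 + 10^+1.53 + 10^+0.08)
   = 1 / (1 + 33.884 + 1.2023) = 1/36.087 = 0.02771
[CO2*] = α₀ × DIC = 0.02771 × 4.38 = 0.121 mmol/kg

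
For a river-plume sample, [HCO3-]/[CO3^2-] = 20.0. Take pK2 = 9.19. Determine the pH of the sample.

From K2 = [H⁺][CO3^2-]/[HCO3-]:  pH = pK2 − log₁₀([HCO3-]/[CO3^2-])
log₁₀(20.0) = +1.301
pH = 9.19 − (+1.301) = 7.89

pH = 7.89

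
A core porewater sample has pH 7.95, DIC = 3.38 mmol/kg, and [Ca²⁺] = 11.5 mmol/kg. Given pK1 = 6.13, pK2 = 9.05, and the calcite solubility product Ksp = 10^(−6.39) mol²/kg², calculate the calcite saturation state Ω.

α₂ = 1 / (1 + [H⁺]/K2 + [H⁺]²/(K1K2)) = 1 / (1 + 10^+1.10 + 10^-0.72)
   = 1 / (1 + 12.589 + 0.19055) = 1/13.780 = 0.07257
[CO3²⁻] = α₂ × DIC = 0.07257 × 3.38 = 0.2453 mmol/kg
Ksp = 10^(−6.39) = 4.074×10^-7
Ω = [Ca²⁺][CO3²⁻]/Ksp = (11.5×10^-3)(2.453×10^-4) / 4.074×10^-7 = 6.92

Ω = 6.92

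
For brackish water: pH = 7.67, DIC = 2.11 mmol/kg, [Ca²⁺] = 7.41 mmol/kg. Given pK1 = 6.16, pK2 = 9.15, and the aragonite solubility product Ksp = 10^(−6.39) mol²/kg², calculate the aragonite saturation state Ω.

α₂ = 1 / (1 + [H⁺]/K2 + [H⁺]²/(K1K2)) = 1 / (1 + 10^+1.48 + 10^-0.03)
   = 1 / (1 + 30.200 + 0.93325) = 1/32.133 = 0.03112
[CO3²⁻] = α₂ × DIC = 0.03112 × 2.11 = 0.06567 mmol/kg
Ksp = 10^(−6.39) = 4.074×10^-7
Ω = [Ca²⁺][CO3²⁻]/Ksp = (7.41×10^-3)(6.567×10^-5) / 4.074×10^-7 = 1.19

Ω = 1.19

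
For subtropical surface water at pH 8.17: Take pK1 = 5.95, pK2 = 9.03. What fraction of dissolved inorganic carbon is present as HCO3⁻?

α₁ = 0.874

α₁ = 1 / (1 + [H⁺]/K1 + K2/[H⁺]) = 1 / (1 + 10^-2.22 + 10^-0.86)
   = 1 / (1 + 0.0060256 + 0.13804) = 1/1.1441 = 0.8741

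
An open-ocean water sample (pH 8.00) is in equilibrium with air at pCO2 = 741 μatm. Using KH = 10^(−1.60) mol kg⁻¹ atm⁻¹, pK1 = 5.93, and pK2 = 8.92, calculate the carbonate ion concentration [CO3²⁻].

[CO3²⁻] = 0.263 mmol/kg

[CO2*] = KH · pCO2 = 10^(−1.60) × 741×10^-6 = 1.861×10^-5 mol/kg
α₀ = 1/(1 + K1/[H⁺] + K1K2/[H⁺]²) = 1/(1 + 10^+2.07 + 10^+1.15) = 0.007541
DIC = [CO2*]/α₀ = 1.861×10^-5 / 0.007541 = 2.468 mmol/kg
[CO3²⁻] = α₂·DIC; α₂ = 0.1065, so [CO3²⁻] = 0.1065 × 2.468 = 0.263 mmol/kg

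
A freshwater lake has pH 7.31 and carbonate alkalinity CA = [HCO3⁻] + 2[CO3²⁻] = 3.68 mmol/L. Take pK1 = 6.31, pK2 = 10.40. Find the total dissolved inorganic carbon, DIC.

CA = [HCO3⁻] + 2[CO3²⁻] = (α₁ + 2α₂)·DIC
At pH 7.31: [H⁺]/K1 = 10^-1.00 = 0.10000, K2/[H⁺] = 10^-3.09 = 0.00081283
α₁ = 1/(1 + 0.10000 + 0.00081283) = 1/1.1008 = 0.9084; α₂ = α₁·K2/[H⁺] = 0.0007384
α₁ + 2α₂ = 0.9099
DIC = CA / (α₁ + 2α₂) = 3.68 / 0.9099 = 4.04 mmol/L

DIC = 4.04 mmol/L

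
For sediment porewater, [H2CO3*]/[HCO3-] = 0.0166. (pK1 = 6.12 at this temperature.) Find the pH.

From K1 = [H⁺][HCO3-]/[H2CO3*]:  pH = pK1 − log₁₀([H2CO3*]/[HCO3-])
log₁₀(0.0166) = -1.780
pH = 6.12 − (-1.780) = 7.90

pH = 7.90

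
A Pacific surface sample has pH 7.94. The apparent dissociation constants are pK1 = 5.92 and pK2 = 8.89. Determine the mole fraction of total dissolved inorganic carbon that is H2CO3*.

α₀ = 1 / (1 + K1/[H⁺] + K1K2/[H⁺]²) = 1 / (1 + 10^+2.02 + 10^+1.07)
   = 1 / (1 + 104.71 + 11.749) = 1/117.46 = 0.008513

α₀ = 0.00851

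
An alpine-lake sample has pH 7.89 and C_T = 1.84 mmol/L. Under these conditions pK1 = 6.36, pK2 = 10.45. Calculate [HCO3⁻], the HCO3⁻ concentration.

α₁ = 1 / (1 + [H⁺]/K1 + K2/[H⁺]) = 1 / (1 + 10^-1.53 + 10^-2.56)
   = 1 / (1 + 0.029512 + 0.0027542) = 1/1.0323 = 0.9687
[HCO3⁻] = α₁ × DIC = 0.9687 × 1.84 = 1.78 mmol/L

[HCO3⁻] = 1.78 mmol/L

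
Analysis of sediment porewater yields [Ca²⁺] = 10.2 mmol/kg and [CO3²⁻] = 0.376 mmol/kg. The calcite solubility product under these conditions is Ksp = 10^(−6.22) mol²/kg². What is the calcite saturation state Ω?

Ksp = 10^(−6.22) = 6.026×10^-7
Ω = [Ca²⁺][CO3²⁻]/Ksp = (10.2×10^-3)(0.376×10^-3) / 6.026×10^-7 = 6.36

Ω = 6.36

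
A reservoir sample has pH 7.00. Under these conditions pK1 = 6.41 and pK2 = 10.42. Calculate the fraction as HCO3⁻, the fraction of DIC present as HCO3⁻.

α₁ = 1 / (1 + [H⁺]/K1 + K2/[H⁺]) = 1 / (1 + 10^-0.59 + 10^-3.42)
   = 1 / (1 + 0.25704 + 0.00038019) = 1/1.2574 = 0.7953

α₁ = 0.795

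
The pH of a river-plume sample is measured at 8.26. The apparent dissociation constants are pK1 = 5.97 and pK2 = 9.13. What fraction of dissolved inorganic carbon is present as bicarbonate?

α₁ = 1 / (1 + [H⁺]/K1 + K2/[H⁺]) = 1 / (1 + 10^-2.29 + 10^-0.87)
   = 1 / (1 + 0.0051286 + 0.13490) = 1/1.1400 = 0.8772

α₁ = 0.877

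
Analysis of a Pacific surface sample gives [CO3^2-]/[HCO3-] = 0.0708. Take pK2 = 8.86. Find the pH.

pH = 7.71

From K2 = [H⁺][CO3^2-]/[HCO3-]:  pH = pK2 + log₁₀([CO3^2-]/[HCO3-])
log₁₀(0.0708) = -1.150
pH = 8.86 + (-1.150) = 7.71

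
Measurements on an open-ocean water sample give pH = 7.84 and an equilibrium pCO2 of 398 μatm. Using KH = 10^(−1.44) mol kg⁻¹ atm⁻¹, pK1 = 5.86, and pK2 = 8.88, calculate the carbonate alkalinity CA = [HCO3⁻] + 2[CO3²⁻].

[CO2*] = KH · pCO2 = 10^(−1.44) × 398×10^-6 = 1.445×10^-5 mol/kg
α₀ = 1/(1 + K1/[H⁺] + K1K2/[H⁺]²) = 1/(1 + 10^+1.98 + 10^+0.94) = 0.009505
DIC = [CO2*]/α₀ = 1.445×10^-5 / 0.009505 = 1.520 mmol/kg
CA = (α₁ + 2α₂)·DIC = (0.9077 + 2×0.08278) × 1.520 = 1.63 mmol/kg

CA = 1.63 mmol/kg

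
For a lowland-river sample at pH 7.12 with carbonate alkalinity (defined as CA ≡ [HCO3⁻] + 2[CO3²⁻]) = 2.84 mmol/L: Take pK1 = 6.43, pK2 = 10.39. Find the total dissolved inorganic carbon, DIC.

DIC = 3.42 mmol/L

CA = [HCO3⁻] + 2[CO3²⁻] = (α₁ + 2α₂)·DIC
At pH 7.12: [H⁺]/K1 = 10^-0.69 = 0.20417, K2/[H⁺] = 10^-3.27 = 0.00053703
α₁ = 1/(1 + 0.20417 + 0.00053703) = 1/1.2047 = 0.8301; α₂ = α₁·K2/[H⁺] = 0.0004458
α₁ + 2α₂ = 0.8310
DIC = CA / (α₁ + 2α₂) = 2.84 / 0.8310 = 3.42 mmol/L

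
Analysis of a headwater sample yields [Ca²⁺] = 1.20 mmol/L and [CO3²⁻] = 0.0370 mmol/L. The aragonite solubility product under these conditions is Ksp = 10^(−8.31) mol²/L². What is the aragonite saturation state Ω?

Ω = 9.07

Ksp = 10^(−8.31) = 4.898×10^-9
Ω = [Ca²⁺][CO3²⁻]/Ksp = (1.20×10^-3)(0.0370×10^-3) / 4.898×10^-9 = 9.07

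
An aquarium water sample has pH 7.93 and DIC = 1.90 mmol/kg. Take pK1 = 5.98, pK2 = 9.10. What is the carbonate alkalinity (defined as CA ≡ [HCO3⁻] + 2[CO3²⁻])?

CA = [HCO3⁻] + 2[CO3²⁻] = (α₁ + 2α₂)·DIC
At pH 7.93: [H⁺]/K1 = 10^-1.95 = 0.011220, K2/[H⁺] = 10^-1.17 = 0.067608
α₁ = 1/(1 + 0.011220 + 0.067608) = 1/1.0788 = 0.9269; α₂ = α₁·K2/[H⁺] = 0.06267
α₁ + 2α₂ = 1.0523
CA = 1.0523 × 1.90 = 2.00 mmol/kg

CA = 2.00 mmol/kg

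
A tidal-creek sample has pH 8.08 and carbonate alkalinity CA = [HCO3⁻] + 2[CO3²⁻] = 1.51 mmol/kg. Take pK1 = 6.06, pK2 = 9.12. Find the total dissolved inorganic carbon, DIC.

CA = [HCO3⁻] + 2[CO3²⁻] = (α₁ + 2α₂)·DIC
At pH 8.08: [H⁺]/K1 = 10^-2.02 = 0.0095499, K2/[H⁺] = 10^-1.04 = 0.091201
α₁ = 1/(1 + 0.0095499 + 0.091201) = 1/1.1008 = 0.9085; α₂ = α₁·K2/[H⁺] = 0.08285
α₁ + 2α₂ = 1.0742
DIC = CA / (α₁ + 2α₂) = 1.51 / 1.0742 = 1.41 mmol/kg

DIC = 1.41 mmol/kg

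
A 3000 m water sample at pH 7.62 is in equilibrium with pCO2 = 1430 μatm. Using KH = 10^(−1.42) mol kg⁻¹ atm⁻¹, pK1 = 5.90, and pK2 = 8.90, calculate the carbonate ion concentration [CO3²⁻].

[CO2*] = KH · pCO2 = 10^(−1.42) × 1430×10^-6 = 5.437×10^-5 mol/kg
α₀ = 1/(1 + K1/[H⁺] + K1K2/[H⁺]²) = 1/(1 + 10^+1.72 + 10^+0.44) = 0.01778
DIC = [CO2*]/α₀ = 5.437×10^-5 / 0.01778 = 3.057 mmol/kg
[CO3²⁻] = α₂·DIC; α₂ = 0.04898, so [CO3²⁻] = 0.04898 × 3.057 = 0.150 mmol/kg

[CO3²⁻] = 0.150 mmol/kg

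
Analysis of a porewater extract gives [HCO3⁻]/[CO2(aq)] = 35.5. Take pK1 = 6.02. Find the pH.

From K1 = [H⁺][HCO3⁻]/[CO2(aq)]:  pH = pK1 + log₁₀([HCO3⁻]/[CO2(aq)])
log₁₀(35.5) = +1.550
pH = 6.02 + (+1.550) = 7.57

pH = 7.57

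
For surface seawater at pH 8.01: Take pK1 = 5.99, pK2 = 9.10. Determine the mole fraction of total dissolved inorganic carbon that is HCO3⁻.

α₁ = 1 / (1 + [H⁺]/K1 + K2/[H⁺]) = 1 / (1 + 10^-2.02 + 10^-1.09)
   = 1 / (1 + 0.0095499 + 0.081283) = 1/1.0908 = 0.9167

α₁ = 0.917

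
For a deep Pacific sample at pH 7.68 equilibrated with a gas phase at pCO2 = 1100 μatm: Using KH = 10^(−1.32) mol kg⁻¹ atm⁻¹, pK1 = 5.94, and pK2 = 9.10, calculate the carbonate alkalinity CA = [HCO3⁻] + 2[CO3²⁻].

[CO2*] = KH · pCO2 = 10^(−1.32) × 1100×10^-6 = 5.265×10^-5 mol/kg
α₀ = 1/(1 + K1/[H⁺] + K1K2/[H⁺]²) = 1/(1 + 10^+1.74 + 10^+0.32) = 0.01723
DIC = [CO2*]/α₀ = 5.265×10^-5 / 0.01723 = 3.056 mmol/kg
CA = (α₁ + 2α₂)·DIC = (0.9468 + 2×0.03600) × 3.056 = 3.11 mmol/kg

CA = 3.11 mmol/kg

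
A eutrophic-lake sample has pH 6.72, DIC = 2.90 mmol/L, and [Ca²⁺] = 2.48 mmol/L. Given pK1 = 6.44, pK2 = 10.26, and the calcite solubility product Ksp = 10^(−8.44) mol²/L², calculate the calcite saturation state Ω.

Ω = 0.375

α₂ = 1 / (1 + [H⁺]/K2 + [H⁺]²/(K1K2)) = 1 / (1 + 10^+3.54 + 10^+3.26)
   = 1 / (1 + 3467.4 + 1819.7) = 1/5288.1 = 0.0001891
[CO3²⁻] = α₂ × DIC = 0.0001891 × 2.90 = 0.0005484 mmol/L = 0.5484 μmol/L
Ksp = 10^(−8.44) = 3.631×10^-9
Ω = [Ca²⁺][CO3²⁻]/Ksp = (2.48×10^-3)(5.484×10^-7) / 3.631×10^-9 = 0.375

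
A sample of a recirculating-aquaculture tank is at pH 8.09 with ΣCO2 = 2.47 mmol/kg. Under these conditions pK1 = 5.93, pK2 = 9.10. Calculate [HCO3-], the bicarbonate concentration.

[HCO3⁻] = 2.24 mmol/kg

α₁ = 1 / (1 + [H⁺]/K1 + K2/[H⁺]) = 1 / (1 + 10^-2.16 + 10^-1.01)
   = 1 / (1 + 0.0069183 + 0.097724) = 1/1.1046 = 0.9053
[HCO3⁻] = α₁ × DIC = 0.9053 × 2.47 = 2.24 mmol/kg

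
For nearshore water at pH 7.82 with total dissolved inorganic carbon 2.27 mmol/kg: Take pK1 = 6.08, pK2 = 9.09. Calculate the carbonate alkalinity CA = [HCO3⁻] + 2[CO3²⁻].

CA = 2.35 mmol/kg

CA = [HCO3⁻] + 2[CO3²⁻] = (α₁ + 2α₂)·DIC
At pH 7.82: [H⁺]/K1 = 10^-1.74 = 0.018197, K2/[H⁺] = 10^-1.27 = 0.053703
α₁ = 1/(1 + 0.018197 + 0.053703) = 1/1.0719 = 0.9329; α₂ = α₁·K2/[H⁺] = 0.05010
α₁ + 2α₂ = 1.0331
CA = 1.0331 × 2.27 = 2.35 mmol/kg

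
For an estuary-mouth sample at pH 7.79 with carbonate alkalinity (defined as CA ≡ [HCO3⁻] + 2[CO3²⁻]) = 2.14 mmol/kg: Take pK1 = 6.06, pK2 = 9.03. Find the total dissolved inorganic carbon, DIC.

CA = [HCO3⁻] + 2[CO3²⁻] = (α₁ + 2α₂)·DIC
At pH 7.79: [H⁺]/K1 = 10^-1.73 = 0.018621, K2/[H⁺] = 10^-1.24 = 0.057544
α₁ = 1/(1 + 0.018621 + 0.057544) = 1/1.0762 = 0.9292; α₂ = α₁·K2/[H⁺] = 0.05347
α₁ + 2α₂ = 1.0362
DIC = CA / (α₁ + 2α₂) = 2.14 / 1.0362 = 2.07 mmol/kg

DIC = 2.07 mmol/kg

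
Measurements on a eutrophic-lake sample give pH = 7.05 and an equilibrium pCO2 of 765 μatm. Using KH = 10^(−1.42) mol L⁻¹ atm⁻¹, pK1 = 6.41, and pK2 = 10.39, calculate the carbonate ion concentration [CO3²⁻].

[CO2*] = KH · pCO2 = 10^(−1.42) × 765×10^-6 = 2.908×10^-5 mol/L
α₀ = 1/(1 + K1/[H⁺] + K1K2/[H⁺]²) = 1/(1 + 10^+0.64 + 10^-2.70) = 0.1863
DIC = [CO2*]/α₀ = 2.908×10^-5 / 0.1863 = 0.1561 mmol/L
[CO3²⁻] = α₂·DIC; α₂ = 0.0003718, so [CO3²⁻] = 0.0003718 × 0.1561 = 5.80×10^-5 mmol/L = 0.0580 μmol/L

[CO3²⁻] = 0.0580 μmol/L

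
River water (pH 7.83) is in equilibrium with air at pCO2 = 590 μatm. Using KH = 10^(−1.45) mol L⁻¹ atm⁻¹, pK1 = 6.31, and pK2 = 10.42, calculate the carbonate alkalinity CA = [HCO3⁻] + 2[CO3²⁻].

CA = 0.697 mmol/L

[CO2*] = KH · pCO2 = 10^(−1.45) × 590×10^-6 = 2.093×10^-5 mol/L
α₀ = 1/(1 + K1/[H⁺] + K1K2/[H⁺]²) = 1/(1 + 10^+1.52 + 10^-1.07) = 0.02924
DIC = [CO2*]/α₀ = 2.093×10^-5 / 0.02924 = 0.7159 mmol/L
CA = (α₁ + 2α₂)·DIC = (0.9683 + 2×0.002489) × 0.7159 = 0.697 mmol/L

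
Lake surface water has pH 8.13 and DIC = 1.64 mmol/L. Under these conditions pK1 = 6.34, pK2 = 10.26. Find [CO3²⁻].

[CO3²⁻] = 11.9 μmol/L

α₂ = 1 / (1 + [H⁺]/K2 + [H⁺]²/(K1K2)) = 1 / (1 + 10^+2.13 + 10^+0.34)
   = 1 / (1 + 134.90 + 2.1878) = 1/138.08 = 0.007242
[CO3²⁻] = α₂ × DIC = 0.007242 × 1.64 = 0.0119 mmol/L = 11.9 μmol/L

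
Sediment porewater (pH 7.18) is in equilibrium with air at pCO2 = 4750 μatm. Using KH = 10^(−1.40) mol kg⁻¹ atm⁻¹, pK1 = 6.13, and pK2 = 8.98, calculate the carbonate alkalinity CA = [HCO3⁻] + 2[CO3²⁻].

CA = 2.19 mmol/kg

[CO2*] = KH · pCO2 = 10^(−1.40) × 4750×10^-6 = 1.891×10^-4 mol/kg
α₀ = 1/(1 + K1/[H⁺] + K1K2/[H⁺]²) = 1/(1 + 10^+1.05 + 10^-0.75) = 0.08066
DIC = [CO2*]/α₀ = 1.891×10^-4 / 0.08066 = 2.344 mmol/kg
CA = (α₁ + 2α₂)·DIC = (0.9050 + 2×0.01434) × 2.344 = 2.19 mmol/kg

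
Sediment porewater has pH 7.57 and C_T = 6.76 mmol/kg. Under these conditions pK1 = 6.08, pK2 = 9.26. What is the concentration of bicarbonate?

α₁ = 1 / (1 + [H⁺]/K1 + K2/[H⁺]) = 1 / (1 + 10^-1.49 + 10^-1.69)
   = 1 / (1 + 0.032359 + 0.020417) = 1/1.0528 = 0.9499
[HCO3⁻] = α₁ × DIC = 0.9499 × 6.76 = 6.42 mmol/kg

[HCO3⁻] = 6.42 mmol/kg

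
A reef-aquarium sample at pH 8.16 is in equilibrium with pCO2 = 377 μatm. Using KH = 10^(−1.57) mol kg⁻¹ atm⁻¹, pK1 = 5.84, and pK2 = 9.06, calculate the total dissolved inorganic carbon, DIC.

DIC = 2.40 mmol/kg

[CO2*] = KH · pCO2 = 10^(−1.57) × 377×10^-6 = 1.015×10^-5 mol/kg
α₀ = 1/(1 + K1/[H⁺] + K1K2/[H⁺]²) = 1/(1 + 10^+2.32 + 10^+1.42) = 0.004233
DIC = [CO2*]/α₀ = 1.015×10^-5 / 0.004233 = 2.40 mmol/kg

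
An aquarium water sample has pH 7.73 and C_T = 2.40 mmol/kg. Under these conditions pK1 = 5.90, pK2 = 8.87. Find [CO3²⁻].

[CO3²⁻] = 0.160 mmol/kg

α₂ = 1 / (1 + [H⁺]/K2 + [H⁺]²/(K1K2)) = 1 / (1 + 10^+1.14 + 10^-0.69)
   = 1 / (1 + 13.804 + 0.20417) = 1/15.008 = 0.06663
[CO3²⁻] = α₂ × DIC = 0.06663 × 2.40 = 0.160 mmol/kg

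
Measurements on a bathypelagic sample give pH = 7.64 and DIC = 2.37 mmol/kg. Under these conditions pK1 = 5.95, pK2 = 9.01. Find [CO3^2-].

α₂ = 1 / (1 + [H⁺]/K2 + [H⁺]²/(K1K2)) = 1 / (1 + 10^+1.37 + 10^-0.32)
   = 1 / (1 + 23.442 + 0.47863) = 1/24.921 = 0.04013
[CO3²⁻] = α₂ × DIC = 0.04013 × 2.37 = 0.0951 mmol/kg

[CO3²⁻] = 0.0951 mmol/kg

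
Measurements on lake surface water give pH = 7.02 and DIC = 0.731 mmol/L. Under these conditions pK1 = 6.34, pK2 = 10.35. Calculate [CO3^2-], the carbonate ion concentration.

[CO3²⁻] = 0.283 μmol/L

α₂ = 1 / (1 + [H⁺]/K2 + [H⁺]²/(K1K2)) = 1 / (1 + 10^+3.33 + 10^+2.65)
   = 1 / (1 + 2138.0 + 446.68) = 1/2585.6 = 0.0003868
[CO3²⁻] = α₂ × DIC = 0.0003868 × 0.731 = 0.000283 mmol/L = 0.283 μmol/L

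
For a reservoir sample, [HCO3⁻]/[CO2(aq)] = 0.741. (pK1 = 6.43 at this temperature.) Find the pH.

From K1 = [H⁺][HCO3⁻]/[CO2(aq)]:  pH = pK1 + log₁₀([HCO3⁻]/[CO2(aq)])
log₁₀(0.741) = -0.130
pH = 6.43 + (-0.130) = 6.30

pH = 6.30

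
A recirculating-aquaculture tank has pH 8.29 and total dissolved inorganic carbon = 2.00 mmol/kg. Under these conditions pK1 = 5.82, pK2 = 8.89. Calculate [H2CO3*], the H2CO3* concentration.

α₀ = 1 / (1 + K1/[H⁺] + K1K2/[H⁺]²) = 1 / (1 + 10^+2.47 + 10^+1.87)
   = 1 / (1 + 295.12 + 74.131) = 1/370.25 = 0.002701
[CO2*] = α₀ × DIC = 0.002701 × 2.00 = 0.00540 mmol/kg = 5.40 μmol/kg

[CO2*] = 5.40 μmol/kg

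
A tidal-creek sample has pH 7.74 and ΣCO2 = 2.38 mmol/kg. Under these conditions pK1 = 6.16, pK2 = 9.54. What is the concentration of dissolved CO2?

α₀ = 1 / (1 + K1/[H⁺] + K1K2/[H⁺]²) = 1 / (1 + 10^+1.58 + 10^-0.22)
   = 1 / (1 + 38.019 + 0.60256) = 1/39.621 = 0.02524
[CO2*] = α₀ × DIC = 0.02524 × 2.38 = 0.0601 mmol/kg

[CO2*] = 0.0601 mmol/kg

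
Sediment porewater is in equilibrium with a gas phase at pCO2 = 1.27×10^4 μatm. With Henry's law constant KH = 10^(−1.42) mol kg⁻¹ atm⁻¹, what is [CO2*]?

[CO2*] = 483 μmol/kg

KH = 10^(−1.42) = 3.802×10^-2 mol kg⁻¹ atm⁻¹
[CO2*] = KH · pCO2 = 3.802×10^-2 × 1.27×10^4×10^-6 atm = 4.83×10^-4 mol/kg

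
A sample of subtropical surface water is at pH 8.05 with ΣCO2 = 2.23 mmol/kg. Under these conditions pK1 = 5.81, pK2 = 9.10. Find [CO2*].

α₀ = 1 / (1 + K1/[H⁺] + K1K2/[H⁺]²) = 1 / (1 + 10^+2.24 + 10^+1.19)
   = 1 / (1 + 173.78 + 15.488) = 1/190.27 = 0.005256
[CO2*] = α₀ × DIC = 0.005256 × 2.23 = 0.0117 mmol/kg = 11.7 μmol/kg

[CO2*] = 11.7 μmol/kg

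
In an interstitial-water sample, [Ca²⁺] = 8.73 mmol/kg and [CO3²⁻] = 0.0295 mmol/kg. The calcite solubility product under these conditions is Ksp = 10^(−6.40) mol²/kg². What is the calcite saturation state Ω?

Ω = 0.647

Ksp = 10^(−6.40) = 3.981×10^-7
Ω = [Ca²⁺][CO3²⁻]/Ksp = (8.73×10^-3)(0.0295×10^-3) / 3.981×10^-7 = 0.647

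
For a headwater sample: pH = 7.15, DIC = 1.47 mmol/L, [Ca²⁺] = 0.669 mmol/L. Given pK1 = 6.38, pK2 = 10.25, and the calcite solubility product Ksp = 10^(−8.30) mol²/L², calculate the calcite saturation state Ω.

α₂ = 1 / (1 + [H⁺]/K2 + [H⁺]²/(K1K2)) = 1 / (1 + 10^+3.10 + 10^+2.33)
   = 1 / (1 + 1258.9 + 213.80) = 1/1473.7 = 0.0006786
[CO3²⁻] = α₂ × DIC = 0.0006786 × 1.47 = 0.0009975 mmol/L = 0.9975 μmol/L
Ksp = 10^(−8.30) = 5.012×10^-9
Ω = [Ca²⁺][CO3²⁻]/Ksp = (0.669×10^-3)(9.975×10^-7) / 5.012×10^-9 = 0.133

Ω = 0.133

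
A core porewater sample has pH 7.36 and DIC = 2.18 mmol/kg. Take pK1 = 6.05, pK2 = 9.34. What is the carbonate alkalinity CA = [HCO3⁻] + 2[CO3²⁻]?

CA = [HCO3⁻] + 2[CO3²⁻] = (α₁ + 2α₂)·DIC
At pH 7.36: [H⁺]/K1 = 10^-1.31 = 0.048978, K2/[H⁺] = 10^-1.98 = 0.010471
α₁ = 1/(1 + 0.048978 + 0.010471) = 1/1.0594 = 0.9439; α₂ = α₁·K2/[H⁺] = 0.009884
α₁ + 2α₂ = 0.9637
CA = 0.9637 × 2.18 = 2.10 mmol/kg

CA = 2.10 mmol/kg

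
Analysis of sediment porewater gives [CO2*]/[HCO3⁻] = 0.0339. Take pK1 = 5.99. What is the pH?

From K1 = [H⁺][HCO3⁻]/[CO2*]:  pH = pK1 − log₁₀([CO2*]/[HCO3⁻])
log₁₀(0.0339) = -1.470
pH = 5.99 − (-1.470) = 7.46

pH = 7.46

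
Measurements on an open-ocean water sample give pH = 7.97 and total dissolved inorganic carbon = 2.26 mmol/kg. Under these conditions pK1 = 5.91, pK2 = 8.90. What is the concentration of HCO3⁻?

α₁ = 1 / (1 + [H⁺]/K1 + K2/[H⁺]) = 1 / (1 + 10^-2.06 + 10^-0.93)
   = 1 / (1 + 0.0087096 + 0.11749) = 1/1.1262 = 0.8879
[HCO3⁻] = α₁ × DIC = 0.8879 × 2.26 = 2.01 mmol/kg

[HCO3⁻] = 2.01 mmol/kg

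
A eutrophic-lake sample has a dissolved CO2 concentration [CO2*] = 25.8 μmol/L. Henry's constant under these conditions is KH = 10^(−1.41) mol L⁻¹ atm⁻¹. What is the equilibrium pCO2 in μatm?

pCO2 = 663 μatm

KH = 10^(−1.41) = 3.890×10^-2 mol L⁻¹ atm⁻¹
pCO2 = [CO2*]/KH = 25.8×10^-6 / 3.890×10^-2 = 6.63×10^-4 atm = 663 μatm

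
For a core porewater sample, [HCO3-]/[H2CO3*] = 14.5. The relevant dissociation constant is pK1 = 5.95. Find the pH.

pH = 7.11

From K1 = [H⁺][HCO3-]/[H2CO3*]:  pH = pK1 + log₁₀([HCO3-]/[H2CO3*])
log₁₀(14.5) = +1.161
pH = 5.95 + (+1.161) = 7.11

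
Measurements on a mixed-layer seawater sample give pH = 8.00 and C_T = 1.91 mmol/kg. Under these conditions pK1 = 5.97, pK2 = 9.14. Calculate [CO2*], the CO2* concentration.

[CO2*] = 16.5 μmol/kg

α₀ = 1 / (1 + K1/[H⁺] + K1K2/[H⁺]²) = 1 / (1 + 10^+2.03 + 10^+0.89)
   = 1 / (1 + 107.15 + 7.7625) = 1/115.91 = 0.008627
[CO2*] = α₀ × DIC = 0.008627 × 1.91 = 0.0165 mmol/kg = 16.5 μmol/kg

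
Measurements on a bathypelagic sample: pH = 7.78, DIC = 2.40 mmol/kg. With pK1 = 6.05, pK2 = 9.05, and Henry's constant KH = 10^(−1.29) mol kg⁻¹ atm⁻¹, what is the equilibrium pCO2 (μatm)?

α₀ = 1 / (1 + K1/[H⁺] + K1K2/[H⁺]²) = 1 / (1 + 10^+1.73 + 10^+0.46)
   = 1 / (1 + 53.703 + 2.8840) = 1/57.587 = 0.01736
[CO2*] = α₀ × DIC = 0.01736 × 2.40 = 0.04168 mmol/kg
pCO2 = [CO2*]/KH = 4.168×10^-5 / 5.129×10^-2 = 813 μatm

pCO2 = 813 μatm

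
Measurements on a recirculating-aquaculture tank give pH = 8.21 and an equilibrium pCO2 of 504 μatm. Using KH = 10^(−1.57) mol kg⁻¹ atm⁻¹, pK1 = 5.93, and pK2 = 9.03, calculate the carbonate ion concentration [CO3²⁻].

[CO3²⁻] = 0.391 mmol/kg

[CO2*] = KH · pCO2 = 10^(−1.57) × 504×10^-6 = 1.357×10^-5 mol/kg
α₀ = 1/(1 + K1/[H⁺] + K1K2/[H⁺]²) = 1/(1 + 10^+2.28 + 10^+1.46) = 0.004537
DIC = [CO2*]/α₀ = 1.357×10^-5 / 0.004537 = 2.990 mmol/kg
[CO3²⁻] = α₂·DIC; α₂ = 0.1309, so [CO3²⁻] = 0.1309 × 2.990 = 0.391 mmol/kg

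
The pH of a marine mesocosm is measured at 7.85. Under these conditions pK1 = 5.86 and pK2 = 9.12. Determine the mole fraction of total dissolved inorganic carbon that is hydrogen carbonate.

α₁ = 0.940

α₁ = 1 / (1 + [H⁺]/K1 + K2/[H⁺]) = 1 / (1 + 10^-1.99 + 10^-1.27)
   = 1 / (1 + 0.010233 + 0.053703) = 1/1.0639 = 0.9399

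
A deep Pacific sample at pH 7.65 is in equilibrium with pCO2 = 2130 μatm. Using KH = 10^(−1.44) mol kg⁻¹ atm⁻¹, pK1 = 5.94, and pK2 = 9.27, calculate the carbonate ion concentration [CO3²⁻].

[CO2*] = KH · pCO2 = 10^(−1.44) × 2130×10^-6 = 7.734×10^-5 mol/kg
α₀ = 1/(1 + K1/[H⁺] + K1K2/[H⁺]²) = 1/(1 + 10^+1.71 + 10^+0.09) = 0.01869
DIC = [CO2*]/α₀ = 7.734×10^-5 / 0.01869 = 4.139 mmol/kg
[CO3²⁻] = α₂·DIC; α₂ = 0.02299, so [CO3²⁻] = 0.02299 × 4.139 = 0.0951 mmol/kg

[CO3²⁻] = 0.0951 mmol/kg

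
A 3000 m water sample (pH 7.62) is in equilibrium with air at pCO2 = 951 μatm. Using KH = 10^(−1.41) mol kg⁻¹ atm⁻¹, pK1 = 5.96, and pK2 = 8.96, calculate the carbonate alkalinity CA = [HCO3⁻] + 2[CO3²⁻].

[CO2*] = KH · pCO2 = 10^(−1.41) × 951×10^-6 = 3.700×10^-5 mol/kg
α₀ = 1/(1 + K1/[H⁺] + K1K2/[H⁺]²) = 1/(1 + 10^+1.66 + 10^+0.32) = 0.02049
DIC = [CO2*]/α₀ = 3.700×10^-5 / 0.02049 = 1.805 mmol/kg
CA = (α₁ + 2α₂)·DIC = (0.9367 + 2×0.04282) × 1.805 = 1.85 mmol/kg

CA = 1.85 mmol/kg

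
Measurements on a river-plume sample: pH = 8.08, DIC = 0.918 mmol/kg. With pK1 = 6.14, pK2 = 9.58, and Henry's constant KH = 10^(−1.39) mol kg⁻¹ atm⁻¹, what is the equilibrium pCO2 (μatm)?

pCO2 = 248 μatm

α₀ = 1 / (1 + K1/[H⁺] + K1K2/[H⁺]²) = 1 / (1 + 10^+1.94 + 10^+0.44)
   = 1 / (1 + 87.096 + 2.7542) = 1/90.851 = 0.01101
[CO2*] = α₀ × DIC = 0.01101 × 0.918 = 0.01010 mmol/kg = 10.10 μmol/kg
pCO2 = [CO2*]/KH = 1.010×10^-5 / 4.074×10^-2 = 248 μatm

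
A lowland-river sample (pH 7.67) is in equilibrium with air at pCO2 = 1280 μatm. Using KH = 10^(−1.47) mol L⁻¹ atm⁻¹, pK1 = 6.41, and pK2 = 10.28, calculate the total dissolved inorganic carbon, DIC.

[CO2*] = KH · pCO2 = 10^(−1.47) × 1280×10^-6 = 4.337×10^-5 mol/L
α₀ = 1/(1 + K1/[H⁺] + K1K2/[H⁺]²) = 1/(1 + 10^+1.26 + 10^-1.35) = 0.05197
DIC = [CO2*]/α₀ = 4.337×10^-5 / 0.05197 = 0.835 mmol/L

DIC = 0.835 mmol/L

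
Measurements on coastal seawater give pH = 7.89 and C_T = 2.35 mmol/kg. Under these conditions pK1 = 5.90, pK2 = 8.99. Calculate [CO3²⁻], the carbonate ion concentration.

α₂ = 1 / (1 + [H⁺]/K2 + [H⁺]²/(K1K2)) = 1 / (1 + 10^+1.10 + 10^-0.89)
   = 1 / (1 + 12.589 + 0.12882) = 1/13.718 = 0.07290
[CO3²⁻] = α₂ × DIC = 0.07290 × 2.35 = 0.171 mmol/kg

[CO3²⁻] = 0.171 mmol/kg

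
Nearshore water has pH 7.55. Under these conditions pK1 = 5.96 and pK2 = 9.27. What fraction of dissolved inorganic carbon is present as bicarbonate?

α₁ = 0.957

α₁ = 1 / (1 + [H⁺]/K1 + K2/[H⁺]) = 1 / (1 + 10^-1.59 + 10^-1.72)
   = 1 / (1 + 0.025704 + 0.019055) = 1/1.0448 = 0.9572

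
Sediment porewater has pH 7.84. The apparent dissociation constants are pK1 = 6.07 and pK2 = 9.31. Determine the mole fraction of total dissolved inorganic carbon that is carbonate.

α₂ = 0.0322

α₂ = 1 / (1 + [H⁺]/K2 + [H⁺]²/(K1K2)) = 1 / (1 + 10^+1.47 + 10^-0.30)
   = 1 / (1 + 29.512 + 0.50119) = 1/31.013 = 0.03224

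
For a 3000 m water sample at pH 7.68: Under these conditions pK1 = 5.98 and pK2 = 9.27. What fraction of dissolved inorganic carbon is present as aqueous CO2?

α₀ = 1 / (1 + K1/[H⁺] + K1K2/[H⁺]²) = 1 / (1 + 10^+1.70 + 10^+0.11)
   = 1 / (1 + 50.119 + 1.2882) = 1/52.407 = 0.01908

α₀ = 0.0191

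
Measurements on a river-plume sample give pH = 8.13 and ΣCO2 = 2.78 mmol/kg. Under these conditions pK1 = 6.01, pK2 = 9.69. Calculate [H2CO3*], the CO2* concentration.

[CO2*] = 0.0204 mmol/kg

α₀ = 1 / (1 + K1/[H⁺] + K1K2/[H⁺]²) = 1 / (1 + 10^+2.12 + 10^+0.56)
   = 1 / (1 + 131.83 + 3.6308) = 1/136.46 = 0.007328
[CO2*] = α₀ × DIC = 0.007328 × 2.78 = 0.0204 mmol/kg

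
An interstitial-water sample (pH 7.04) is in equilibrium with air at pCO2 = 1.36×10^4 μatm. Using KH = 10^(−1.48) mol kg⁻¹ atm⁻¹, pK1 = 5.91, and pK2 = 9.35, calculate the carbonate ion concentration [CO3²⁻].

[CO2*] = KH · pCO2 = 10^(−1.48) × 1.36×10^4×10^-6 = 4.503×10^-4 mol/kg
α₀ = 1/(1 + K1/[H⁺] + K1K2/[H⁺]²) = 1/(1 + 10^+1.13 + 10^-1.18) = 0.06870
DIC = [CO2*]/α₀ = 4.503×10^-4 / 0.06870 = 6.555 mmol/kg
[CO3²⁻] = α₂·DIC; α₂ = 0.004539, so [CO3²⁻] = 0.004539 × 6.555 = 0.0298 mmol/kg

[CO3²⁻] = 0.0298 mmol/kg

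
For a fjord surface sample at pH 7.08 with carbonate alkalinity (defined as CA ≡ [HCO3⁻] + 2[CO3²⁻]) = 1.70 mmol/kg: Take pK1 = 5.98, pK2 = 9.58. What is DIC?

DIC = 1.83 mmol/kg

CA = [HCO3⁻] + 2[CO3²⁻] = (α₁ + 2α₂)·DIC
At pH 7.08: [H⁺]/K1 = 10^-1.10 = 0.079433, K2/[H⁺] = 10^-2.50 = 0.0031623
α₁ = 1/(1 + 0.079433 + 0.0031623) = 1/1.0826 = 0.9237; α₂ = α₁·K2/[H⁺] = 0.002921
α₁ + 2α₂ = 0.9295
DIC = CA / (α₁ + 2α₂) = 1.70 / 0.9295 = 1.83 mmol/kg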